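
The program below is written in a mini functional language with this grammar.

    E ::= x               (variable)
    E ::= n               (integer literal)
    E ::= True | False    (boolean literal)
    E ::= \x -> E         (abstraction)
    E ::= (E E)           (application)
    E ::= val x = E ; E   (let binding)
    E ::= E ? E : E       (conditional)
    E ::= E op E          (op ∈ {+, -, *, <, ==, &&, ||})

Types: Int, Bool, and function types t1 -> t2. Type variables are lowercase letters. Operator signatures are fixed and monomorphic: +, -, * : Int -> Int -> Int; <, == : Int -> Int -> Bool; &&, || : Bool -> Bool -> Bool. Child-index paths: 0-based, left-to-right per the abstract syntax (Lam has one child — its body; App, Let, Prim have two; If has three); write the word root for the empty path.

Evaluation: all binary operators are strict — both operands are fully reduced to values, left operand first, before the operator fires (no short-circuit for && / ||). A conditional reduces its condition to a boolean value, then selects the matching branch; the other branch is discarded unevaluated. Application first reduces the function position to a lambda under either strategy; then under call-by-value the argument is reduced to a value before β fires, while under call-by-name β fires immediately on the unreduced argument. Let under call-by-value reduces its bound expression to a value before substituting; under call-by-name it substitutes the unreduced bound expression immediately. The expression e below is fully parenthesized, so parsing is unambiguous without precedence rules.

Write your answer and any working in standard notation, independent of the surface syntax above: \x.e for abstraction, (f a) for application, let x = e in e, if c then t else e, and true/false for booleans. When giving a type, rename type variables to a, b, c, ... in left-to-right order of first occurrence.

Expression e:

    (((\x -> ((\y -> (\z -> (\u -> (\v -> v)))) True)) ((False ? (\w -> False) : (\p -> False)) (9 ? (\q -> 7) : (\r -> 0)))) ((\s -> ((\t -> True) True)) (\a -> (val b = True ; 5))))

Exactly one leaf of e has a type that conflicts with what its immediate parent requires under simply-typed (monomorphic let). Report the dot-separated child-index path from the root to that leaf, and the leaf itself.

Trace:
v : e
\v._ : e -> e
\u._ : d -> e -> e
\z._ : c -> d -> e -> e
\y._ : b -> c -> d -> e -> e
  unify b -> c -> d -> e -> e ~ Bool -> f
  unify b ~ Bool
  unify c -> d -> e -> e ~ f
_ _ : c -> d -> e -> e
\x._ : a -> c -> d -> e -> e
  unify Bool ~ Bool
\w._ : g -> Bool
\p._ : h -> Bool
  unify g -> Bool ~ h -> Bool
  unify g ~ h
  unify Bool ~ Bool
  unify Int ~ Bool
  FAIL: mismatch Int ~ Bool

Answer: 0.1.1.0 : 9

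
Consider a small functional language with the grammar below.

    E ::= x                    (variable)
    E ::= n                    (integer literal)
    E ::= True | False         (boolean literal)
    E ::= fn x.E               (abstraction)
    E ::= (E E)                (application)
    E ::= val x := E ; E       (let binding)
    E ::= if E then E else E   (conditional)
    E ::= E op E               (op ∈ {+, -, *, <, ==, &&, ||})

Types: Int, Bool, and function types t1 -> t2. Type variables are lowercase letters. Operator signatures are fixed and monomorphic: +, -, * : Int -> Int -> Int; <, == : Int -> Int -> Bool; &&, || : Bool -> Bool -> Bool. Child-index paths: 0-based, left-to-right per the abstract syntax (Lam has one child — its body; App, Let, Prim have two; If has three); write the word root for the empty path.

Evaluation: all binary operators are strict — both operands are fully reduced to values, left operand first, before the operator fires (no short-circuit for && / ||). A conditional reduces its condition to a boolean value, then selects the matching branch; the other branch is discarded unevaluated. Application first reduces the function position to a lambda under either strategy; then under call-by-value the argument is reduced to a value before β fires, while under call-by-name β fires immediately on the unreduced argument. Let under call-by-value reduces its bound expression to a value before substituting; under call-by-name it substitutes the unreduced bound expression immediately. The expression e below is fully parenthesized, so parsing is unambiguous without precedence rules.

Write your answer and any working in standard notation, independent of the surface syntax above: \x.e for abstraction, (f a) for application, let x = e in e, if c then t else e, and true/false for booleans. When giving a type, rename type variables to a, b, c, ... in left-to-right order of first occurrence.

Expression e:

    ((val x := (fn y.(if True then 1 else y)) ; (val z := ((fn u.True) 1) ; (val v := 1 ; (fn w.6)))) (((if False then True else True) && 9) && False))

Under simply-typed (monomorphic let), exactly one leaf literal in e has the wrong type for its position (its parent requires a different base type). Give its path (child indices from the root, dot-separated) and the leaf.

Working:
  unify Bool ~ Bool
y : a
  unify Int ~ a
\y._ : Int -> Int
let x : Int -> Int
\u._ : b -> Bool
  unify b -> Bool ~ Int -> c
  unify b ~ Int
  unify Bool ~ c
_ _ : Bool
let z : Bool
let v : Int
\w._ : d -> Int
  unify Bool ~ Bool
  unify Bool ~ Bool
  unify Bool ~ Bool
  unify Int ~ Bool
  FAIL: mismatch Int ~ Bool

Answer: 1.0.1 : 9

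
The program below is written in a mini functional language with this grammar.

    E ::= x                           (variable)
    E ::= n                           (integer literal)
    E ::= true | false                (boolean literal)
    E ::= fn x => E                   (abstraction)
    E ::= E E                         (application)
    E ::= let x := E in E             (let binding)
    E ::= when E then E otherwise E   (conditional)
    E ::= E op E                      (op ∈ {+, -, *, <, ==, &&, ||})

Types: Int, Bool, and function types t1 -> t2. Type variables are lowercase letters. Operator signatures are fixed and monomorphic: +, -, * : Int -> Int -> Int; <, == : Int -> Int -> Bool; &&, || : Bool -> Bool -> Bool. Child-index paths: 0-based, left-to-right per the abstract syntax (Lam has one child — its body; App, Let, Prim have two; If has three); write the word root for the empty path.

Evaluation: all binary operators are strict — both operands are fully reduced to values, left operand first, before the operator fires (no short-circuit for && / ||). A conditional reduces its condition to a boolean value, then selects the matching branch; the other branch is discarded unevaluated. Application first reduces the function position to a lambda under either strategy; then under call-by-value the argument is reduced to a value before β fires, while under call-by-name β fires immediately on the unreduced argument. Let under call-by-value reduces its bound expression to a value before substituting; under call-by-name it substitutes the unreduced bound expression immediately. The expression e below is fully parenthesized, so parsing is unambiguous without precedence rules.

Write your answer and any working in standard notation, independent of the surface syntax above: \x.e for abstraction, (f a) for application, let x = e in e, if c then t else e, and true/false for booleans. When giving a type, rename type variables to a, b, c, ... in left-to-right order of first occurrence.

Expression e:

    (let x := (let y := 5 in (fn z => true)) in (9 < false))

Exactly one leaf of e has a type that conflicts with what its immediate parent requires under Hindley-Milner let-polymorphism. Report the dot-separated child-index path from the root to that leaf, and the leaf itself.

Derivation:
let y : Int
\z._ : a -> Bool
let x : forall. a -> Bool
  unify Int ~ Int
  unify Bool ~ Int
  FAIL: mismatch Bool ~ Int

Answer: 1.1 : false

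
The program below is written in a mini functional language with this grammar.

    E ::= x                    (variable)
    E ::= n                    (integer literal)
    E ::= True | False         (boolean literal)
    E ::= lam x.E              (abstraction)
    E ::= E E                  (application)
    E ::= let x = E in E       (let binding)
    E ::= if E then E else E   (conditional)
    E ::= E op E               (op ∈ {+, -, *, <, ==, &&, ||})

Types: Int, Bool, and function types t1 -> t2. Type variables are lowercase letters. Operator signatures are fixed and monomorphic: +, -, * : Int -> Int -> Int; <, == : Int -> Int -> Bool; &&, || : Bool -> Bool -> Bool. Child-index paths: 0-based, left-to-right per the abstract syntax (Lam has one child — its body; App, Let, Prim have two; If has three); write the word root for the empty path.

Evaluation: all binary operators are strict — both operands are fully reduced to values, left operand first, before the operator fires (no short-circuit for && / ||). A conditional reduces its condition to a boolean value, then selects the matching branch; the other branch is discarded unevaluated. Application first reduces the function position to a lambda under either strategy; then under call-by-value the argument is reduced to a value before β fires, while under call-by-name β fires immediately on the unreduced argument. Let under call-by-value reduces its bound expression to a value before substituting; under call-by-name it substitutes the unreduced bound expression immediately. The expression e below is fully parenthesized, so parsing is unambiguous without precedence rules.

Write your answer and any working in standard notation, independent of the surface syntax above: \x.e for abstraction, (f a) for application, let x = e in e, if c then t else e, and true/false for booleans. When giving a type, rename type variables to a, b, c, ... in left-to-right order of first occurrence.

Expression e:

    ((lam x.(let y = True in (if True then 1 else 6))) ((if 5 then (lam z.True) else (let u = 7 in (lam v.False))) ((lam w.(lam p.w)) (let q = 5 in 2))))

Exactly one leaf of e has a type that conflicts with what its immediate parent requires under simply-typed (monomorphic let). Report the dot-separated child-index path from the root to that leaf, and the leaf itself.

Working:
let y : Bool
  unify Bool ~ Bool
  unify Int ~ Int
\x._ : a -> Int
  unify Int ~ Bool
  FAIL: mismatch Int ~ Bool

Answer: 1.0.0 : 5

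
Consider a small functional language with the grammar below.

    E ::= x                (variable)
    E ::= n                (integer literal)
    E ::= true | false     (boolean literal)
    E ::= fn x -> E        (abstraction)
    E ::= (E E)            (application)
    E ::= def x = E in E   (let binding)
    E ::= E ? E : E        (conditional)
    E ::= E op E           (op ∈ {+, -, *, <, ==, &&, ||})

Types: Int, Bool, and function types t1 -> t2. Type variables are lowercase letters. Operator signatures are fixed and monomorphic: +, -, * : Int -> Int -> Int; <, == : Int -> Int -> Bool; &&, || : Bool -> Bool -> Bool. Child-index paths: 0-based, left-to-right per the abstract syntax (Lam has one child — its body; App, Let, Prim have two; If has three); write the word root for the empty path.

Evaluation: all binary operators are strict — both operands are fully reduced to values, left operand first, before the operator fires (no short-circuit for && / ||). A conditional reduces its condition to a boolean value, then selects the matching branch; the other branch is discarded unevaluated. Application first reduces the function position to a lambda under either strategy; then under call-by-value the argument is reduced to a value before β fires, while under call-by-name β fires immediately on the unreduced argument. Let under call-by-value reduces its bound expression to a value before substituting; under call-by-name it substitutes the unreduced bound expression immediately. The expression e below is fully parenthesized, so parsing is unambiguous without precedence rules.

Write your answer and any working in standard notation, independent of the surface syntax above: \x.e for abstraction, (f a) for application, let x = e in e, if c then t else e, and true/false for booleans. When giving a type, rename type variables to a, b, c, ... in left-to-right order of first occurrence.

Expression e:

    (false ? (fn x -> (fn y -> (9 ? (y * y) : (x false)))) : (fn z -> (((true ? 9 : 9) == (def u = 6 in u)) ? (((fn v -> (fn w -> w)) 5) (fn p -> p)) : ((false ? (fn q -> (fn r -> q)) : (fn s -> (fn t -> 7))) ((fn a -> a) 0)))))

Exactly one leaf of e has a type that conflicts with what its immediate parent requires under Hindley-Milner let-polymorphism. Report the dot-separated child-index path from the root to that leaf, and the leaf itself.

Answer: 1.0.0.0 : 9

Working:
  unify Bool ~ Bool
  unify Int ~ Bool
  FAIL: mismatch Int ~ Bool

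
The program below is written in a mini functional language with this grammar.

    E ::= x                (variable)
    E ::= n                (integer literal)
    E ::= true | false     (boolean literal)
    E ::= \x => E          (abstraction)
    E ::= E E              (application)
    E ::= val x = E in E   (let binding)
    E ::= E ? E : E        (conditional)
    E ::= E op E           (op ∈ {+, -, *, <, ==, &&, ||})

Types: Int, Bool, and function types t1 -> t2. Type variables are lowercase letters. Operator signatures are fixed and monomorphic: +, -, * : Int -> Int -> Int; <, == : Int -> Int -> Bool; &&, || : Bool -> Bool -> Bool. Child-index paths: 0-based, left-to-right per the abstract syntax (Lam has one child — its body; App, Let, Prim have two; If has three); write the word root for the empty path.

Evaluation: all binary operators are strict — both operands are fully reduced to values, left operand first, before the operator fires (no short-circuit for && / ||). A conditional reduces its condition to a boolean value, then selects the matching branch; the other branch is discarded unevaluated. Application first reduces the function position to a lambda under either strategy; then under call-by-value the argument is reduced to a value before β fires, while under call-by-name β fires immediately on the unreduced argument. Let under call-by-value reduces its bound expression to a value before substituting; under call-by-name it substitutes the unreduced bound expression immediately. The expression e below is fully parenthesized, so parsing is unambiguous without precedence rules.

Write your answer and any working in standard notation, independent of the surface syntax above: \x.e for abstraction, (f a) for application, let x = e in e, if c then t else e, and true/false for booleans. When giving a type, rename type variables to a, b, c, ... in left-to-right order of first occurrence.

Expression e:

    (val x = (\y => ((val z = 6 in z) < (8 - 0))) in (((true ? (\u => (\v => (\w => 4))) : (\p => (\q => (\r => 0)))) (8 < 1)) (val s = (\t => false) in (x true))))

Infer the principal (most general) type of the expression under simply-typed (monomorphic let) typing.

Answer: a -> Int

Working:
let z : Int
z : Int
  unify Int ~ Int
  unify Int ~ Int
  unify Int ~ Int
  unify Int ~ Int
\y._ : a -> Bool
let x : a -> Bool
  unify Bool ~ Bool
\w._ : d -> Int
\v._ : c -> d -> Int
\u._ : b -> c -> d -> Int
\r._ : g -> Int
\q._ : f -> g -> Int
\p._ : e -> f -> g -> Int
  unify b -> c -> d -> Int ~ e -> f -> g -> Int
  unify b ~ e
  unify c -> d -> Int ~ f -> g -> Int
  unify c ~ f
  unify d -> Int ~ g -> Int
  unify d ~ g
  unify Int ~ Int
  unify Int ~ Int
  unify Int ~ Int
  unify e -> f -> g -> Int ~ Bool -> h
  unify e ~ Bool
  unify f -> g -> Int ~ h
_ _ : f -> g -> Int
\t._ : i -> Bool
let s : i -> Bool
x : a -> Bool
  unify a -> Bool ~ Bool -> j
  unify a ~ Bool
  unify Bool ~ j
_ _ : Bool
  unify f -> g -> Int ~ Bool -> k
  unify f ~ Bool
  unify g -> Int ~ k
_ _ : g -> Int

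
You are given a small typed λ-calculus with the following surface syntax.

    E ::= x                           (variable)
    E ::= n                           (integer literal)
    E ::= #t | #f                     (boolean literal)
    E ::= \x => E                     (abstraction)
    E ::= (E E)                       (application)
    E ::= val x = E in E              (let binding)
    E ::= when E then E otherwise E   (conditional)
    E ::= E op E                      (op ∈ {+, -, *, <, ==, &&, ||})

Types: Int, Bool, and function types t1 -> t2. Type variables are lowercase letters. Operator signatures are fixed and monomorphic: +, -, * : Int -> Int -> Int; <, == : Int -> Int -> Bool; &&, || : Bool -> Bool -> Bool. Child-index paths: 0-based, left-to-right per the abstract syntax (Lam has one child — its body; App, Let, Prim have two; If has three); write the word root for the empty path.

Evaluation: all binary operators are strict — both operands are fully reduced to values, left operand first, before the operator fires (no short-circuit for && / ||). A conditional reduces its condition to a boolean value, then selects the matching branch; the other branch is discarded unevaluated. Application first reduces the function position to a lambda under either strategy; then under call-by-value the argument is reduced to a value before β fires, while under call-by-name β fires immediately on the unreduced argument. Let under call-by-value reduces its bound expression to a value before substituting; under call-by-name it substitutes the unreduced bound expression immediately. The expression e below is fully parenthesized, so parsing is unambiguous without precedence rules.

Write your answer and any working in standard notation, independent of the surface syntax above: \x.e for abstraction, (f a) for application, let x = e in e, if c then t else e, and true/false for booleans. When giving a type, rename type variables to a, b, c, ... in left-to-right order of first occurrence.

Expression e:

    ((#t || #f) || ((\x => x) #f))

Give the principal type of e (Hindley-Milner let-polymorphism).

Trace:
  unify Bool ~ Bool
  unify Bool ~ Bool
  unify Bool ~ Bool
x : a
\x._ : a -> a
  unify a -> a ~ Bool -> b
  unify a ~ Bool
  unify Bool ~ b
_ _ : Bool
  unify Bool ~ Bool

Answer: Bool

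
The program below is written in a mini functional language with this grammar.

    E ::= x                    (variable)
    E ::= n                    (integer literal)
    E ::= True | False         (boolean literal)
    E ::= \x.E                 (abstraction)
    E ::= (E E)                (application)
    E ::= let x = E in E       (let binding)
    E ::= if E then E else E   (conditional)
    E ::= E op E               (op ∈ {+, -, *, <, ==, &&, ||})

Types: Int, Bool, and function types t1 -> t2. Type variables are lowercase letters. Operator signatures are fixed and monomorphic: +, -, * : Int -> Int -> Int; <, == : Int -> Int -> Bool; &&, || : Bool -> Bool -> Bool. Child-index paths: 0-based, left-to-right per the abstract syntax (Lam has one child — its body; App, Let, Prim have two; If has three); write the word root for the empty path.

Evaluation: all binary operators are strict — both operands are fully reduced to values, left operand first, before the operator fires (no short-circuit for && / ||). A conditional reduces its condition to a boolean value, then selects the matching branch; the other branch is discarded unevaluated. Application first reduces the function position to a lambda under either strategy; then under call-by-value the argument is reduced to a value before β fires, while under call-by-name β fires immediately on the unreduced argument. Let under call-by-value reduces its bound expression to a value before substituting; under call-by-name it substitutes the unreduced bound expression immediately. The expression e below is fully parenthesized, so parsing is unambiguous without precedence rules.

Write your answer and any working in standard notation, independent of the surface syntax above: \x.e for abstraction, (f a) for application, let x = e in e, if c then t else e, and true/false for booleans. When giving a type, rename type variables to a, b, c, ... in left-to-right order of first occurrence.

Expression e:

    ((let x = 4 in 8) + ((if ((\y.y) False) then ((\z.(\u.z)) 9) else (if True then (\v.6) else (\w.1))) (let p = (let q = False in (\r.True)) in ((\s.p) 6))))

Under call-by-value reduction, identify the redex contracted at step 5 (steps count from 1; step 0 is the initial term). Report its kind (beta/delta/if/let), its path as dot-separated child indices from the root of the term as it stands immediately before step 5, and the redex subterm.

Trace:
step 0: ((let x = 4 in 8) + ((if ((\y.y) false) then ((\z.(\u.z)) 9) else (if true then (\v.6) else (\w.1))) (let p = (let q = false in (\r.true)) in ((\s.p) 6))))
step 1: [let@0] (8 + ((if ((\y.y) false) then ((\z.(\u.z)) 9) else (if true then (\v.6) else (\w.1))) (let p = (let q = false in (\r.true)) in ((\s.p) 6))))
step 2: [beta@1.0.0] (8 + ((if false then ((\z.(\u.z)) 9) else (if true then (\v.6) else (\w.1))) (let p = (let q = false in (\r.true)) in ((\s.p) 6))))
step 3: [if@1.0] (8 + ((if true then (\v.6) else (\w.1)) (let p = (let q = false in (\r.true)) in ((\s.p) 6))))
step 4: [if@1.0] (8 + ((\v.6) (let p = (let q = false in (\r.true)) in ((\s.p) 6))))
step 5: [let@1.1.0] (8 + ((\v.6) (let p = (\r.true) in ((\s.p) 6))))

Answer: let at 1.1.0 : (let q = false in (\r.true))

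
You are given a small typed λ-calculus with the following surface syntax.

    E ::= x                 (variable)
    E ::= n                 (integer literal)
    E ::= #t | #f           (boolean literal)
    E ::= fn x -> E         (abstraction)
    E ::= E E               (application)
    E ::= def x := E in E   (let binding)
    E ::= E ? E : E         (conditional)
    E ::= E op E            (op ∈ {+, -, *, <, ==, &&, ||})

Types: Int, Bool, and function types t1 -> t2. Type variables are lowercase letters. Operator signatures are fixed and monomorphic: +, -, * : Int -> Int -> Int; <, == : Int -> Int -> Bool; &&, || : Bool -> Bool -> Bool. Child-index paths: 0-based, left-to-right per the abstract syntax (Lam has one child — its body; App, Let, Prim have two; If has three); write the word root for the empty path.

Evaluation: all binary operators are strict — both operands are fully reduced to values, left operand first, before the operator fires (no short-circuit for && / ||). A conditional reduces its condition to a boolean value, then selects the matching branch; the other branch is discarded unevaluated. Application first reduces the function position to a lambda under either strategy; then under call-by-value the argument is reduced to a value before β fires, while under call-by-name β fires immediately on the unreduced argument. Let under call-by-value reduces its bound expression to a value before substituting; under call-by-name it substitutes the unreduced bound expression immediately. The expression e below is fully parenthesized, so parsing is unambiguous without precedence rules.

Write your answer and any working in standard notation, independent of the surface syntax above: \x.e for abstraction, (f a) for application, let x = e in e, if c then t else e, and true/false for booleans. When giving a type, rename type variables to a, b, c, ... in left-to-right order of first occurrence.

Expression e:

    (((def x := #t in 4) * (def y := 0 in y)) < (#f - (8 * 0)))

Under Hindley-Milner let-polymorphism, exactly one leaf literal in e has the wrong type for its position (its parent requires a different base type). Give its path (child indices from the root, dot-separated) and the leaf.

Derivation:
let x : Bool
  unify Int ~ Int
let y : Int
y : Int
  unify Int ~ Int
  unify Int ~ Int
  unify Bool ~ Int
  FAIL: mismatch Bool ~ Int

Answer: 1.0 : false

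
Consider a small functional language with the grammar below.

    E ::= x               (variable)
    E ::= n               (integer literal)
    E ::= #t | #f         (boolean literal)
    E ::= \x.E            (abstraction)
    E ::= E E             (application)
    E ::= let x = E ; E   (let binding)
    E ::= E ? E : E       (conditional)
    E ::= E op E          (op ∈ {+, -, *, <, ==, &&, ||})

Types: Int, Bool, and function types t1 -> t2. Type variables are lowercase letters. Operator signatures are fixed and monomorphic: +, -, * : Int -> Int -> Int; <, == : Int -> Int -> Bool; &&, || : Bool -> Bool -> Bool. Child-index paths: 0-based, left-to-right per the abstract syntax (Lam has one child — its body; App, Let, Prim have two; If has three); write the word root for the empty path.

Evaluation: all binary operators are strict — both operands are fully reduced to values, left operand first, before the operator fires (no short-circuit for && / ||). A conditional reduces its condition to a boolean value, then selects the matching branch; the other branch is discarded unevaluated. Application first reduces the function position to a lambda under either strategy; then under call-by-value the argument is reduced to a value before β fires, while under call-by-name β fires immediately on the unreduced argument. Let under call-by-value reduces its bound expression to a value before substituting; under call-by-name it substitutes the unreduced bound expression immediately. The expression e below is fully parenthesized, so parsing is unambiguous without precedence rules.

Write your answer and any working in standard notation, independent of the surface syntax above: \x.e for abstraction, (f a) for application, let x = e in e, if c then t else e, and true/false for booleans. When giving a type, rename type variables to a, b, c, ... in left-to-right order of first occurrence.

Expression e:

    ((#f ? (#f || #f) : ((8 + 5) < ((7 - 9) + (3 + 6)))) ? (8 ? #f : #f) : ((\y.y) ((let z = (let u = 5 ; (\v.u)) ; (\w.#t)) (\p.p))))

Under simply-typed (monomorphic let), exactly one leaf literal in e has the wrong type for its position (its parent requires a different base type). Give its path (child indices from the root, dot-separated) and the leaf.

Answer: 1.0 : 8

Trace:
  unify Bool ~ Bool
  unify Bool ~ Bool
  unify Bool ~ Bool
  unify Int ~ Int
  unify Int ~ Int
  unify Int ~ Int
  unify Int ~ Int
  unify Int ~ Int
  unify Int ~ Int
  unify Int ~ Int
  unify Int ~ Int
  unify Int ~ Int
  unify Int ~ Int
  unify Bool ~ Bool
  unify Bool ~ Bool
  unify Int ~ Bool
  FAIL: mismatch Int ~ Bool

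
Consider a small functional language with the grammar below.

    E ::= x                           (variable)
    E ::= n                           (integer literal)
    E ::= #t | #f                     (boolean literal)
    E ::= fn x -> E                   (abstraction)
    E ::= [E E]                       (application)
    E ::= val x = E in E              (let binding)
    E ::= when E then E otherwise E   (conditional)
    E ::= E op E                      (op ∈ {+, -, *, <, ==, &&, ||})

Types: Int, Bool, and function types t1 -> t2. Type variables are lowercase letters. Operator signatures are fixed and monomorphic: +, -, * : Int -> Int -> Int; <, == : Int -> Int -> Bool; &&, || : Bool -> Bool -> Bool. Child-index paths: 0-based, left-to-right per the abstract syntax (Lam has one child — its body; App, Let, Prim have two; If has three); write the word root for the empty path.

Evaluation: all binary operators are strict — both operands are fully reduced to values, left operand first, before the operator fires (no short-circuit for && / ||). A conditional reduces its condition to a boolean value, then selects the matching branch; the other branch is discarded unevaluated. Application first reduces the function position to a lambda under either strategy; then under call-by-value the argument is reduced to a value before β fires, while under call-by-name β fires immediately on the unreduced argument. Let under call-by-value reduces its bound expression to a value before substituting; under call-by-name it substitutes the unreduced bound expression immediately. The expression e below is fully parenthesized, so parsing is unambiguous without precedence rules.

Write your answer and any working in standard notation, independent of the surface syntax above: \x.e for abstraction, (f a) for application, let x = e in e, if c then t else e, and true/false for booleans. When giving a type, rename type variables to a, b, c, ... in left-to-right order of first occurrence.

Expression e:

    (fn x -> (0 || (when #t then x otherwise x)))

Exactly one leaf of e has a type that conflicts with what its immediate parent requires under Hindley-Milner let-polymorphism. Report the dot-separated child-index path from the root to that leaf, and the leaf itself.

Answer: 0.0 : 0

Derivation:
  unify Int ~ Bool
  FAIL: mismatch Int ~ Bool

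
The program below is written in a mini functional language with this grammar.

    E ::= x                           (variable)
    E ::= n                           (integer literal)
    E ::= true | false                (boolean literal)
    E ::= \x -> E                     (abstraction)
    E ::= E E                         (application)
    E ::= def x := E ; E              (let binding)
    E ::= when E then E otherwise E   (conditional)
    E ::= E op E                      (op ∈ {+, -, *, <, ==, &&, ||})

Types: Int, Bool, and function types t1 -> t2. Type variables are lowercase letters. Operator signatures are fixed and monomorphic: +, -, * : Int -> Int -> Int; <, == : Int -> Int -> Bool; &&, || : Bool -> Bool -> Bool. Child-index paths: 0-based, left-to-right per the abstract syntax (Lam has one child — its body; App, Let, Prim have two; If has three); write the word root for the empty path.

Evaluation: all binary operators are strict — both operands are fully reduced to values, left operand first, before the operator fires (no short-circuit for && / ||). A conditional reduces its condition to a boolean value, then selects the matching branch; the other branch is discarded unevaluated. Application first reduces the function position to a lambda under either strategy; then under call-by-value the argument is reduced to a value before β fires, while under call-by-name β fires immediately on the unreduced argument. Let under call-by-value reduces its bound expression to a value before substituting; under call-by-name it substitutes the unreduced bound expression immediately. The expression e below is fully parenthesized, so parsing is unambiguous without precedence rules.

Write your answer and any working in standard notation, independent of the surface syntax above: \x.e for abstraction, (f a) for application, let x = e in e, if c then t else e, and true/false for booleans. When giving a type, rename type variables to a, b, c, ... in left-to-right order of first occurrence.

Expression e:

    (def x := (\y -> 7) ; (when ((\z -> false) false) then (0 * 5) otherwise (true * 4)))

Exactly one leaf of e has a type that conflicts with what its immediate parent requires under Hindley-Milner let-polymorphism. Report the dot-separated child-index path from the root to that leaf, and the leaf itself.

Answer: 1.2.0 : true

Trace:
\y._ : a -> Int
let x : forall. a -> Int
\z._ : b -> Bool
  unify b -> Bool ~ Bool -> c
  unify b ~ Bool
  unify Bool ~ c
_ _ : Bool
  unify Bool ~ Bool
  unify Int ~ Int
  unify Int ~ Int
  unify Bool ~ Int
  FAIL: mismatch Bool ~ Int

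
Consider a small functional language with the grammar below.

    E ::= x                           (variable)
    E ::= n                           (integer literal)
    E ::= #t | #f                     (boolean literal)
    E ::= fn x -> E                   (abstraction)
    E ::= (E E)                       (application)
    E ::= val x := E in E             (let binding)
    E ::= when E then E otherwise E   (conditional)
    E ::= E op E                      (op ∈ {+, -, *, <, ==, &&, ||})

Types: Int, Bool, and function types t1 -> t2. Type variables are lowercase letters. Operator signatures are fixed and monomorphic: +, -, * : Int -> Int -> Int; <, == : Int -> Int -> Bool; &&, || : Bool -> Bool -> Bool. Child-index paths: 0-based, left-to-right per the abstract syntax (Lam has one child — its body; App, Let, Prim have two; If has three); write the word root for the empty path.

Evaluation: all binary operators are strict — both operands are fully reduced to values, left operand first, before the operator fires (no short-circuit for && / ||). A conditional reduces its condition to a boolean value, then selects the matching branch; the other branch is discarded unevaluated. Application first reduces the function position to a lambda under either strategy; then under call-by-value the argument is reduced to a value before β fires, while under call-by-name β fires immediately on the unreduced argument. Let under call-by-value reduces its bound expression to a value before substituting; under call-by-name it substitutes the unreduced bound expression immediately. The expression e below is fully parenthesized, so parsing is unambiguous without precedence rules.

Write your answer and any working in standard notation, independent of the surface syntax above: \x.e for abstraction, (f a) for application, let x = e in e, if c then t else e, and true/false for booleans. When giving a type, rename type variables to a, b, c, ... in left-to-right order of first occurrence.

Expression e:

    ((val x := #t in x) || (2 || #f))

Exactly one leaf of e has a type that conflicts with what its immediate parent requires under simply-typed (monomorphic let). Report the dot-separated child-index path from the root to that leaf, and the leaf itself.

Answer: 1.0 : 2

Working:
let x : Bool
x : Bool
  unify Bool ~ Bool
  unify Int ~ Bool
  FAIL: mismatch Int ~ Bool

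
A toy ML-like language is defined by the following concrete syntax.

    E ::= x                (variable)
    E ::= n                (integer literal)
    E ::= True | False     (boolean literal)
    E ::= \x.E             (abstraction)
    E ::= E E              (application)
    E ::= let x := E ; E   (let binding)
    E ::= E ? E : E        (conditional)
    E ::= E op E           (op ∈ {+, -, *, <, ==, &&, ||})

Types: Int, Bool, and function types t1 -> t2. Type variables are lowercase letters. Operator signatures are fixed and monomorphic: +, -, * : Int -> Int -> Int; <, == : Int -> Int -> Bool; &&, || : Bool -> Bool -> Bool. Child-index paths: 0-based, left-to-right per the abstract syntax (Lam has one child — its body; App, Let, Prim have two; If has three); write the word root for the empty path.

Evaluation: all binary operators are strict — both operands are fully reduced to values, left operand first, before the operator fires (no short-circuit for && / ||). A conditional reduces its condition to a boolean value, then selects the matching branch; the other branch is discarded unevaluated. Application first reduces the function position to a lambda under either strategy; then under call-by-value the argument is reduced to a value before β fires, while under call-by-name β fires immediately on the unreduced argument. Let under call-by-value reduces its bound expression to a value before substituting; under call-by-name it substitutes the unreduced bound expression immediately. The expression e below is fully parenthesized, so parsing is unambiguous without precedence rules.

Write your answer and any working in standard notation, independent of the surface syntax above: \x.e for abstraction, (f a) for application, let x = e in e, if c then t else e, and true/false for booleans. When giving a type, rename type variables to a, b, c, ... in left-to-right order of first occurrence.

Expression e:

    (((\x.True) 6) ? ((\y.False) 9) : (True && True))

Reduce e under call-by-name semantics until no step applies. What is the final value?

Trace:
step 0: (if ((\x.true) 6) then ((\y.false) 9) else (true && true))
step 1: [beta@0] (if true then ((\y.false) 9) else (true && true))
step 2: [if@root] ((\y.false) 9)
step 3: [beta@root] false

Answer: false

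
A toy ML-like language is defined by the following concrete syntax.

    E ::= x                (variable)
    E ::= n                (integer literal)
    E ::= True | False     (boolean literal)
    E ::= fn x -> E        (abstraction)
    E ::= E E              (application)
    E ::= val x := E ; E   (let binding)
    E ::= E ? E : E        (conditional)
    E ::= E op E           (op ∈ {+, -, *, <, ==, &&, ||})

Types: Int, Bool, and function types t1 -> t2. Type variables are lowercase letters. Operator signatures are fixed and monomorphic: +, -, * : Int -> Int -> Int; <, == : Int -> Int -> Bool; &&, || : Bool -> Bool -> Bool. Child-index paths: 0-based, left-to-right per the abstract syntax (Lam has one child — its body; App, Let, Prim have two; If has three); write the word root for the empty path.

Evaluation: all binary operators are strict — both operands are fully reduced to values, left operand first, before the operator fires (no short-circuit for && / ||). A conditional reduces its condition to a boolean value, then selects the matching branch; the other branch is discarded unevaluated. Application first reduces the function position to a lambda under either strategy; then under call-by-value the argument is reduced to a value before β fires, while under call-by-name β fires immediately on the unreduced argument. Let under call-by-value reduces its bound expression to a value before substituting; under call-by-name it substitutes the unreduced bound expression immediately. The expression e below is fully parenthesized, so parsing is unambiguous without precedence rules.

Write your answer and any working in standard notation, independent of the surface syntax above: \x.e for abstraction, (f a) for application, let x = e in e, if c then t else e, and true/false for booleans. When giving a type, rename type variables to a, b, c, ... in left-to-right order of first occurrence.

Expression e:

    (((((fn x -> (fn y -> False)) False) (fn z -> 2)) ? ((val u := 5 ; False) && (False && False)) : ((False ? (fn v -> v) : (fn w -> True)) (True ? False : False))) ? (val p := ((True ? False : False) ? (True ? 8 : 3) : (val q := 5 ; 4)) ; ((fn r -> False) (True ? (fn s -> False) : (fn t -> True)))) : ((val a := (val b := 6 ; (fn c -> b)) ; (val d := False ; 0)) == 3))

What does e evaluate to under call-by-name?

Working:
step 0: (if (if (((\x.(\y.false)) false) (\z.2)) then ((let u = 5 in false) && (false && false)) else ((if false then (\v.v) else (\w.true)) (if true then false else false))) then (let p = (if (if true then false else false) then (if true then 8 else 3) else (let q = 5 in 4)) in ((\r.false) (if true then (\s.false) else (\t.true)))) else ((let a = (let b = 6 in (\c.b)) in (let d = false in 0)) == 3))
step 1: [beta@0.0.0] (if (if ((\y.false) (\z.2)) then ((let u = 5 in false) && (false && false)) else ((if false then (\v.v) else (\w.true)) (if true then false else false))) then (let p = (if (if true then false else false) then (if true then 8 else 3) else (let q = 5 in 4)) in ((\r.false) (if true then (\s.false) else (\t.true)))) else ((let a = (let b = 6 in (\c.b)) in (let d = false in 0)) == 3))
step 2: [beta@0.0] (if (if false then ((let u = 5 in false) && (false && false)) else ((if false then (\v.v) else (\w.true)) (if true then false else false))) then (let p = (if (if true then false else false) then (if true then 8 else 3) else (let q = 5 in 4)) in ((\r.false) (if true then (\s.false) else (\t.true)))) else ((let a = (let b = 6 in (\c.b)) in (let d = false in 0)) == 3))
step 3: [if@0] (if ((if false then (\v.v) else (\w.true)) (if true then false else false)) then (let p = (if (if true then false else false) then (if true then 8 else 3) else (let q = 5 in 4)) in ((\r.false) (if true then (\s.false) else (\t.true)))) else ((let a = (let b = 6 in (\c.b)) in (let d = false in 0)) == 3))
step 4: [if@0.0] (if ((\w.true) (if true then false else false)) then (let p = (if (if true then false else false) then (if true then 8 else 3) else (let q = 5 in 4)) in ((\r.false) (if true then (\s.false) else (\t.true)))) else ((let a = (let b = 6 in (\c.b)) in (let d = false in 0)) == 3))
step 5: [beta@0] (if true then (let p = (if (if true then false else false) then (if true then 8 else 3) else (let q = 5 in 4)) in ((\r.false) (if true then (\s.false) else (\t.true)))) else ((let a = (let b = 6 in (\c.b)) in (let d = false in 0)) == 3))
step 6: [if@root] (let p = (if (if true then false else false) then (if true then 8 else 3) else (let q = 5 in 4)) in ((\r.false) (if true then (\s.false) else (\t.true))))
step 7: [let@root] ((\r.false) (if true then (\s.false) else (\t.true)))
step 8: [beta@root] false

Answer: false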